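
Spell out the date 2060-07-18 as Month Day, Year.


ISO 2060-07-18 parses as year=2060, month=07, day=18
Month 7 -> July

July 18, 2060


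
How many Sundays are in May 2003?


May 2003 has 31 days
Anchor: Jan 1, 2003. With p = 2003 - 1 = 2002: (p + p//4 - p//100 + p//400) mod 7 = (2002 + 500 - 20 + 5) mod 7 = 2487 mod 7 = 2 -> Wednesday (Mon=0 ... Sun=6)
Days before May (Jan-Apr): 120; May 1 index = (2 + 120) mod 7 = 3 -> Thursday
First Sunday is May 4
Sundays: 4, 11, 18, 25

4 Sundays


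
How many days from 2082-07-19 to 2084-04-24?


From 2082-07-19 to 2084-04-24
2082-07-19: days before July = 31 + 28 + 31 + 30 + 31 + 30 = 181 (2082 is not a leap year); day of year = 181 + 19 = 200
2084-04-24: days before April = 31 + 29 + 31 = 91 (2084 is a leap year); day of year = 91 + 24 = 115
Rest of 2082: 365 - 200 = 165
Full years 2083 (365): 365
Total = 165 + 365 + 115 = 645

645 days


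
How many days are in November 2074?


November 2074

30 days


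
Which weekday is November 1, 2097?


Target: November 1, 2097
Anchor: Jan 1, 2097. With p = 2097 - 1 = 2096: (p + p//4 - p//100 + p//400) mod 7 = (2096 + 524 - 20 + 5) mod 7 = 2605 mod 7 = 1 -> Tuesday (Mon=0 ... Sun=6)
Days before November (Jan-Oct): 304 days
Weekday index = (1 + 304) mod 7 = 4

Friday


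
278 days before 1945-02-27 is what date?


Start: 1945-02-27, subtract 278 days
Back 27 days from February 27 reaches January 31, 1945 -> 251 left
January 1945 has 31 days -> back to December 31, 1944 -> 220 left
December 1944 has 31 days -> back to November 30, 1944 -> 189 left
November 1944 has 30 days -> back to October 31, 1944 -> 159 left
October 1944 has 31 days -> back to September 30, 1944 -> 128 left
September 1944 has 30 days -> back to August 31, 1944 -> 98 left
August 1944 has 31 days -> back to July 31, 1944 -> 67 left
July 1944 has 31 days -> back to June 30, 1944 -> 36 left
June 1944 has 30 days -> back to May 31, 1944 -> 6 left
May 1944: 31 - 6 = 25 -> lands on May 25

Result: 1944-05-25


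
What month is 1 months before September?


September is month 9
9 - 1 = 8

August


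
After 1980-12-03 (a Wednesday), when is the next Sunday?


Current: Wednesday
Target: Sunday
Days ahead: 4

Next Sunday: 1980-12-07


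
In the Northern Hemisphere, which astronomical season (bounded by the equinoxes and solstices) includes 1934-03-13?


Date: March 13
Astronomical Winter (approx.; exact equinox/solstice day varies by year): December 21 to March 19
March 13 falls within the Winter window

Winter


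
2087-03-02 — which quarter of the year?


Month: March (month 3)
Q1: Jan-Mar, Q2: Apr-Jun, Q3: Jul-Sep, Q4: Oct-Dec

Q1


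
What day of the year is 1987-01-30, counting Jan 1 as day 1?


Date: January 30, 1987
No months before January
Plus 30 days in January

Day of year: 30


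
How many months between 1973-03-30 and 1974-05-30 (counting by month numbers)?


From March 1973 to May 1974
1 year * 12 = 12 months, plus 2 months = 14

14 months


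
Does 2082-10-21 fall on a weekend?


Anchor: Jan 1, 2082. With p = 2082 - 1 = 2081: (p + p//4 - p//100 + p//400) mod 7 = (2081 + 520 - 20 + 5) mod 7 = 2586 mod 7 = 3 -> Thursday (Mon=0 ... Sun=6)
Day of year: 294; offset = 293
Weekday index = (3 + 293) mod 7 = 2 -> Wednesday
Weekend days: Saturday, Sunday

No


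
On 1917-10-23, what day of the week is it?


Date: October 23, 1917
Anchor: Jan 1, 1917. With p = 1917 - 1 = 1916: (p + p//4 - p//100 + p//400) mod 7 = (1916 + 479 - 19 + 4) mod 7 = 2380 mod 7 = 0 -> Monday (Mon=0 ... Sun=6)
Days before October (Jan-Sep): 273; offset = 273 + 23 - 1 = 295
Weekday index = (0 + 295) mod 7 = 1

Day of the week: Tuesday


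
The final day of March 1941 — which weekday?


March 1941 has 31 days
Anchor: Jan 1, 1941. With p = 1941 - 1 = 1940: (p + p//4 - p//100 + p//400) mod 7 = (1940 + 485 - 19 + 4) mod 7 = 2410 mod 7 = 2 -> Wednesday (Mon=0 ... Sun=6)
Days before March (Jan-Feb): 59; March 1 index = (2 + 59) mod 7 = 5 -> Saturday
Last day offset: 31 - 1 = 30 days
Weekday index = (5 + 30) mod 7 = 0

Monday, March 31


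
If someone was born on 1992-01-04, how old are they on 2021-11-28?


Birth: 1992-01-04
Reference: 2021-11-28
Year difference: 2021 - 1992 = 29

29 years old


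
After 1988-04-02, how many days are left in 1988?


Day of year: 93 of 366
Remaining = 366 - 93

273 days


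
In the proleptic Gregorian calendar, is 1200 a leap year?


Gregorian leap year rule: divisible by 4, but not by 100, unless also by 400.
1200 is divisible by 400 -> leap year

Yes


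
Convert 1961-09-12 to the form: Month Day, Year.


ISO 1961-09-12 parses as year=1961, month=09, day=12
Month 9 -> September

September 12, 1961


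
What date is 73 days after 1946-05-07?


Start: 1946-05-07, add 73 days
May 1946 has 31 days: 31 - 7 = 24 days to May 31 -> 49 left
June 1946 has 30 days -> 19 left
July 1946: 19 <= 31 -> lands on July 19

Result: 1946-07-19


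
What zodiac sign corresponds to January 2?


Date: January 2
Conventional tropical zodiac dates: Capricorn from December 22 onward; Aquarius starts January 20
January 2 falls within the Capricorn range

Capricorn


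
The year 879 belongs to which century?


Century = (year - 1) // 100 + 1
= (879 - 1) // 100 + 1
= 878 // 100 + 1
= 8 + 1

9th century


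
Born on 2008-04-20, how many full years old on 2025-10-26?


Birth: 2008-04-20
Reference: 2025-10-26
Year difference: 2025 - 2008 = 17

17 years old


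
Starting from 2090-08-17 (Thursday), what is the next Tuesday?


Current: Thursday
Target: Tuesday
Days ahead: 5

Next Tuesday: 2090-08-22


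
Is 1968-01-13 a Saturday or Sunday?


Anchor: Jan 1, 1968. With p = 1968 - 1 = 1967: (p + p//4 - p//100 + p//400) mod 7 = (1967 + 491 - 19 + 4) mod 7 = 2443 mod 7 = 0 -> Monday (Mon=0 ... Sun=6)
Day of year: 13; offset = 12
Weekday index = (0 + 12) mod 7 = 5 -> Saturday
Weekend days: Saturday, Sunday

Yes


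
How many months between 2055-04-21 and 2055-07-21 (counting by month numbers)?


From April 2055 to July 2055
0 years * 12 = 0 months, plus 3 months = 3

3 months


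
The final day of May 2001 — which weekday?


May 2001 has 31 days
Anchor: Jan 1, 2001. With p = 2001 - 1 = 2000: (p + p//4 - p//100 + p//400) mod 7 = (2000 + 500 - 20 + 5) mod 7 = 2485 mod 7 = 0 -> Monday (Mon=0 ... Sun=6)
Days before May (Jan-Apr): 120; May 1 index = (0 + 120) mod 7 = 1 -> Tuesday
Last day offset: 31 - 1 = 30 days
Weekday index = (1 + 30) mod 7 = 3

Thursday, May 31


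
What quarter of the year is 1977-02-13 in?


Month: February (month 2)
Q1: Jan-Mar, Q2: Apr-Jun, Q3: Jul-Sep, Q4: Oct-Dec

Q1


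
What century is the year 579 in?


Century = (year - 1) // 100 + 1
= (579 - 1) // 100 + 1
= 578 // 100 + 1
= 5 + 1

6th century


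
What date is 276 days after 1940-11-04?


Start: 1940-11-04, add 276 days
November 1940 has 30 days: 30 - 4 = 26 days to November 30 -> 250 left
December 1940 has 31 days -> 219 left
January 1941 has 31 days -> 188 left
February 1941 has 28 days -> 160 left
March 1941 has 31 days -> 129 left
April 1941 has 30 days -> 99 left
May 1941 has 31 days -> 68 left
June 1941 has 30 days -> 38 left
July 1941 has 31 days -> 7 left
August 1941: 7 <= 31 -> lands on August 7

Result: 1941-08-07


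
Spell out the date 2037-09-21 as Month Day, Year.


ISO 2037-09-21 parses as year=2037, month=09, day=21
Month 9 -> September

September 21, 2037


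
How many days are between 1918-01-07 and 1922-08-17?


From 1918-01-07 to 1922-08-17
1918-01-07: day of year = 7
1922-08-17: days before August = 31 + 28 + 31 + 30 + 31 + 30 + 31 = 212 (1922 is not a leap year); day of year = 212 + 17 = 229
Rest of 1918: 365 - 7 = 358
Full years 1919 (365), 1920 (366), 1921 (365): 1096
Total = 358 + 1096 + 229 = 1683

1683 days


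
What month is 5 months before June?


June is month 6
6 - 5 = 1

January


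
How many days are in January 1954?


January 1954

31 days


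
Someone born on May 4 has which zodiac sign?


Date: May 4
Conventional tropical zodiac dates: Taurus from April 20 onward; Gemini starts May 21
May 4 falls within the Taurus range

Taurus


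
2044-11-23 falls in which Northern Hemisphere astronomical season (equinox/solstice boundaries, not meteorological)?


Date: November 23
Astronomical Autumn (approx.; exact equinox/solstice day varies by year): September 22 to December 20
November 23 falls within the Autumn window

Autumn


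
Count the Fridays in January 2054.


January 2054 has 31 days
Anchor: Jan 1, 2054. With p = 2054 - 1 = 2053: (p + p//4 - p//100 + p//400) mod 7 = (2053 + 513 - 20 + 5) mod 7 = 2551 mod 7 = 3 -> Thursday (Mon=0 ... Sun=6)
January 1 is the anchor itself -> Thursday
First Friday is January 2
Fridays: 2, 9, 16, 23, 30

5 Fridays


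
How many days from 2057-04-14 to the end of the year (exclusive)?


Day of year: 104 of 365
Remaining = 365 - 104

261 days


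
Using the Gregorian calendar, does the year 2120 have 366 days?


Gregorian leap year rule: divisible by 4, but not by 100, unless also by 400.
2120 is divisible by 4 but not 100 -> leap year

Yes


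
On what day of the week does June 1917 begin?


Target: June 1, 1917
Anchor: Jan 1, 1917. With p = 1917 - 1 = 1916: (p + p//4 - p//100 + p//400) mod 7 = (1916 + 479 - 19 + 4) mod 7 = 2380 mod 7 = 0 -> Monday (Mon=0 ... Sun=6)
Days before June (Jan-May): 151 days
Weekday index = (0 + 151) mod 7 = 4

Friday


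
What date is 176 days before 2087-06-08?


Start: 2087-06-08, subtract 176 days
Back 8 days from June 8 reaches May 31, 2087 -> 168 left
May 2087 has 31 days -> back to April 30, 2087 -> 137 left
April 2087 has 30 days -> back to March 31, 2087 -> 107 left
March 2087 has 31 days -> back to February 28, 2087 -> 76 left
February 2087 has 28 days -> back to January 31, 2087 -> 48 left
January 2087 has 31 days -> back to December 31, 2086 -> 17 left
December 2086: 31 - 17 = 14 -> lands on December 14

Result: 2086-12-14


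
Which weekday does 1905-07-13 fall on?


Date: July 13, 1905
Anchor: Jan 1, 1905. With p = 1905 - 1 = 1904: (p + p//4 - p//100 + p//400) mod 7 = (1904 + 476 - 19 + 4) mod 7 = 2365 mod 7 = 6 -> Sunday (Mon=0 ... Sun=6)
Days before July (Jan-Jun): 181; offset = 181 + 13 - 1 = 193
Weekday index = (6 + 193) mod 7 = 3

Day of the week: Thursday


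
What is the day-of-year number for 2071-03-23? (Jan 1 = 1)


Date: March 23, 2071
Days in months 1 through 2: 59
Plus 23 days in March

Day of year: 82


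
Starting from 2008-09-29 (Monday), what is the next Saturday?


Current: Monday
Target: Saturday
Days ahead: 5

Next Saturday: 2008-10-04


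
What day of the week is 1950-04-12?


Date: April 12, 1950
Anchor: Jan 1, 1950. With p = 1950 - 1 = 1949: (p + p//4 - p//100 + p//400) mod 7 = (1949 + 487 - 19 + 4) mod 7 = 2421 mod 7 = 6 -> Sunday (Mon=0 ... Sun=6)
Days before April (Jan-Mar): 90; offset = 90 + 12 - 1 = 101
Weekday index = (6 + 101) mod 7 = 2

Day of the week: Wednesday


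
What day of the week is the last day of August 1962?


August 1962 has 31 days
Anchor: Jan 1, 1962. With p = 1962 - 1 = 1961: (p + p//4 - p//100 + p//400) mod 7 = (1961 + 490 - 19 + 4) mod 7 = 2436 mod 7 = 0 -> Monday (Mon=0 ... Sun=6)
Days before August (Jan-Jul): 212; August 1 index = (0 + 212) mod 7 = 2 -> Wednesday
Last day offset: 31 - 1 = 30 days
Weekday index = (2 + 30) mod 7 = 4

Friday, August 31


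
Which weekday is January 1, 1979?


Target: January 1, 1979
Anchor: Jan 1, 1979. With p = 1979 - 1 = 1978: (p + p//4 - p//100 + p//400) mod 7 = (1978 + 494 - 19 + 4) mod 7 = 2457 mod 7 = 0 -> Monday (Mon=0 ... Sun=6)
Offset from anchor: 0 days
Weekday index = (0 + 0) mod 7 = 0

Monday


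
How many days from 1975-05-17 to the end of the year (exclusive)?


Day of year: 137 of 365
Remaining = 365 - 137

228 days


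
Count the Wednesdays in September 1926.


September 1926 has 30 days
Anchor: Jan 1, 1926. With p = 1926 - 1 = 1925: (p + p//4 - p//100 + p//400) mod 7 = (1925 + 481 - 19 + 4) mod 7 = 2391 mod 7 = 4 -> Friday (Mon=0 ... Sun=6)
Days before September (Jan-Aug): 243; September 1 index = (4 + 243) mod 7 = 2 -> Wednesday
First Wednesday is September 1
Wednesdays: 1, 8, 15, 22, 29

5 Wednesdays


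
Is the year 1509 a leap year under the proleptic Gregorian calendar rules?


Gregorian leap year rule: divisible by 4, but not by 100, unless also by 400.
1509 is not divisible by 4 -> not a leap year

No


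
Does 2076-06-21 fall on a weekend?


Anchor: Jan 1, 2076. With p = 2076 - 1 = 2075: (p + p//4 - p//100 + p//400) mod 7 = (2075 + 518 - 20 + 5) mod 7 = 2578 mod 7 = 2 -> Wednesday (Mon=0 ... Sun=6)
Day of year: 173; offset = 172
Weekday index = (2 + 172) mod 7 = 6 -> Sunday
Weekend days: Saturday, Sunday

Yes


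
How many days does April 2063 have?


April 2063

30 days


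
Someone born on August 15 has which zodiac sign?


Date: August 15
Conventional tropical zodiac dates: Leo from July 23 onward; Virgo starts August 23
August 15 falls within the Leo range

Leo


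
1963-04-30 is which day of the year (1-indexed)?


Date: April 30, 1963
Days in months 1 through 3: 90
Plus 30 days in April

Day of year: 120


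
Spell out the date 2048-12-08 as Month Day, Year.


ISO 2048-12-08 parses as year=2048, month=12, day=08
Month 12 -> December

December 8, 2048


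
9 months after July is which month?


July is month 7
7 + 9 = 16; wrap: 16 - 12 = 4

April


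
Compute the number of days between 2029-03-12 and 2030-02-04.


From 2029-03-12 to 2030-02-04
2029-03-12: days before March = 31 + 28 = 59 (2029 is not a leap year); day of year = 59 + 12 = 71
2030-02-04: days before February = 31; day of year = 31 + 4 = 35
Rest of 2029: 365 - 71 = 294
Total = 294 + 35 = 329

329 days


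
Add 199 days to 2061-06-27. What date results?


Start: 2061-06-27, add 199 days
June 2061 has 30 days: 30 - 27 = 3 days to June 30 -> 196 left
July 2061 has 31 days -> 165 left
August 2061 has 31 days -> 134 left
September 2061 has 30 days -> 104 left
October 2061 has 31 days -> 73 left
November 2061 has 30 days -> 43 left
December 2061 has 31 days -> 12 left
January 2062: 12 <= 31 -> lands on January 12

Result: 2062-01-12


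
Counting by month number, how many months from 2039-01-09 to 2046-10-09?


From January 2039 to October 2046
7 years * 12 = 84 months, plus 9 months = 93

93 months


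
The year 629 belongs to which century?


Century = (year - 1) // 100 + 1
= (629 - 1) // 100 + 1
= 628 // 100 + 1
= 6 + 1

7th century


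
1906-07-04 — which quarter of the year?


Month: July (month 7)
Q1: Jan-Mar, Q2: Apr-Jun, Q3: Jul-Sep, Q4: Oct-Dec

Q3


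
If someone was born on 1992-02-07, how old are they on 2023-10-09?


Birth: 1992-02-07
Reference: 2023-10-09
Year difference: 2023 - 1992 = 31

31 years old


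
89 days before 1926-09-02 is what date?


Start: 1926-09-02, subtract 89 days
Back 2 days from September 2 reaches August 31, 1926 -> 87 left
August 1926 has 31 days -> back to July 31, 1926 -> 56 left
July 1926 has 31 days -> back to June 30, 1926 -> 25 left
June 1926: 30 - 25 = 5 -> lands on June 5

Result: 1926-06-05


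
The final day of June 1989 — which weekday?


June 1989 has 30 days
Anchor: Jan 1, 1989. With p = 1989 - 1 = 1988: (p + p//4 - p//100 + p//400) mod 7 = (1988 + 497 - 19 + 4) mod 7 = 2470 mod 7 = 6 -> Sunday (Mon=0 ... Sun=6)
Days before June (Jan-May): 151; June 1 index = (6 + 151) mod 7 = 3 -> Thursday
Last day offset: 30 - 1 = 29 days
Weekday index = (3 + 29) mod 7 = 4

Friday, June 30


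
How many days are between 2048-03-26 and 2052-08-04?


From 2048-03-26 to 2052-08-04
2048-03-26: days before March = 31 + 29 = 60 (2048 is a leap year); day of year = 60 + 26 = 86
2052-08-04: days before August = 31 + 29 + 31 + 30 + 31 + 30 + 31 = 213 (2052 is a leap year); day of year = 213 + 4 = 217
Rest of 2048: 366 - 86 = 280
Full years 2049 (365), 2050 (365), 2051 (365): 1095
Total = 280 + 1095 + 217 = 1592

1592 days


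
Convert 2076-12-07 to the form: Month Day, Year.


ISO 2076-12-07 parses as year=2076, month=12, day=07
Month 12 -> December

December 7, 2076


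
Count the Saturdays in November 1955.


November 1955 has 30 days
Anchor: Jan 1, 1955. With p = 1955 - 1 = 1954: (p + p//4 - p//100 + p//400) mod 7 = (1954 + 488 - 19 + 4) mod 7 = 2427 mod 7 = 5 -> Saturday (Mon=0 ... Sun=6)
Days before November (Jan-Oct): 304; November 1 index = (5 + 304) mod 7 = 1 -> Tuesday
First Saturday is November 5
Saturdays: 5, 12, 19, 26

4 Saturdays


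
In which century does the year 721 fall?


Century = (year - 1) // 100 + 1
= (721 - 1) // 100 + 1
= 720 // 100 + 1
= 7 + 1

8th century


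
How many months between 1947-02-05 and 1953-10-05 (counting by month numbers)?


From February 1947 to October 1953
6 years * 12 = 72 months, plus 8 months = 80

80 months


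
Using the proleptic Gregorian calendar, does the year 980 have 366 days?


Gregorian leap year rule: divisible by 4, but not by 100, unless also by 400.
980 is divisible by 4 but not 100 -> leap year

Yes


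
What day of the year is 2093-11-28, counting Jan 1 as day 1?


Date: November 28, 2093
Days in months 1 through 10: 304
Plus 28 days in November

Day of year: 332


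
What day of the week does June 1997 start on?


Target: June 1, 1997
Anchor: Jan 1, 1997. With p = 1997 - 1 = 1996: (p + p//4 - p//100 + p//400) mod 7 = (1996 + 499 - 19 + 4) mod 7 = 2480 mod 7 = 2 -> Wednesday (Mon=0 ... Sun=6)
Days before June (Jan-May): 151 days
Weekday index = (2 + 151) mod 7 = 6

Sunday


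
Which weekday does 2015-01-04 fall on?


Date: January 4, 2015
Anchor: Jan 1, 2015. With p = 2015 - 1 = 2014: (p + p//4 - p//100 + p//400) mod 7 = (2014 + 503 - 20 + 5) mod 7 = 2502 mod 7 = 3 -> Thursday (Mon=0 ... Sun=6)
Days into year = 4 - 1 = 3
Weekday index = (3 + 3) mod 7 = 6

Day of the week: Sunday


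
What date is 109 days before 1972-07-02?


Start: 1972-07-02, subtract 109 days
Back 2 days from July 2 reaches June 30, 1972 -> 107 left
June 1972 has 30 days -> back to May 31, 1972 -> 77 left
May 1972 has 31 days -> back to April 30, 1972 -> 46 left
April 1972 has 30 days -> back to March 31, 1972 -> 16 left
March 1972: 31 - 16 = 15 -> lands on March 15

Result: 1972-03-15


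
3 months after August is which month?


August is month 8
8 + 3 = 11

November


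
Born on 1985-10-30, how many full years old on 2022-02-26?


Birth: 1985-10-30
Reference: 2022-02-26
Year difference: 2022 - 1985 = 37
Birthday not yet reached in 2022, subtract 1

36 years old


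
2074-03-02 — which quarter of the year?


Month: March (month 3)
Q1: Jan-Mar, Q2: Apr-Jun, Q3: Jul-Sep, Q4: Oct-Dec

Q1


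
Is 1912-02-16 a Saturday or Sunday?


Anchor: Jan 1, 1912. With p = 1912 - 1 = 1911: (p + p//4 - p//100 + p//400) mod 7 = (1911 + 477 - 19 + 4) mod 7 = 2373 mod 7 = 0 -> Monday (Mon=0 ... Sun=6)
Day of year: 47; offset = 46
Weekday index = (0 + 46) mod 7 = 4 -> Friday
Weekend days: Saturday, Sunday

No


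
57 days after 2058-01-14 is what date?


Start: 2058-01-14, add 57 days
January 2058 has 31 days: 31 - 14 = 17 days to January 31 -> 40 left
February 2058 has 28 days -> 12 left
March 2058: 12 <= 31 -> lands on March 12

Result: 2058-03-12


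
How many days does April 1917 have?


April 1917

30 days


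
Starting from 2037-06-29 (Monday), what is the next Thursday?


Current: Monday
Target: Thursday
Days ahead: 3

Next Thursday: 2037-07-02


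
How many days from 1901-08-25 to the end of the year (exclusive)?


Day of year: 237 of 365
Remaining = 365 - 237

128 days


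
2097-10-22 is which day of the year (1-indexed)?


Date: October 22, 2097
Days in months 1 through 9: 273
Plus 22 days in October

Day of year: 295


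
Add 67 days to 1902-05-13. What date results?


Start: 1902-05-13, add 67 days
May 1902 has 31 days: 31 - 13 = 18 days to May 31 -> 49 left
June 1902 has 30 days -> 19 left
July 1902: 19 <= 31 -> lands on July 19

Result: 1902-07-19


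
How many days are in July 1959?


July 1959

31 days


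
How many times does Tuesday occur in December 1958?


December 1958 has 31 days
Anchor: Jan 1, 1958. With p = 1958 - 1 = 1957: (p + p//4 - p//100 + p//400) mod 7 = (1957 + 489 - 19 + 4) mod 7 = 2431 mod 7 = 2 -> Wednesday (Mon=0 ... Sun=6)
Days before December (Jan-Nov): 334; December 1 index = (2 + 334) mod 7 = 0 -> Monday
First Tuesday is December 2
Tuesdays: 2, 9, 16, 23, 30

5 Tuesdays


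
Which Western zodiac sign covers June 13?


Date: June 13
Conventional tropical zodiac dates: Gemini from May 21 onward; Cancer starts June 21
June 13 falls within the Gemini range

Gemini


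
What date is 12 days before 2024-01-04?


Start: 2024-01-04, subtract 12 days
Back 4 days from January 4 reaches December 31, 2023 -> 8 left
December 2023: 31 - 8 = 23 -> lands on December 23

Result: 2023-12-23


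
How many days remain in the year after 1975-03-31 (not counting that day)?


Day of year: 90 of 365
Remaining = 365 - 90

275 days


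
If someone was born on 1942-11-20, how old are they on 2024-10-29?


Birth: 1942-11-20
Reference: 2024-10-29
Year difference: 2024 - 1942 = 82
Birthday not yet reached in 2024, subtract 1

81 years old


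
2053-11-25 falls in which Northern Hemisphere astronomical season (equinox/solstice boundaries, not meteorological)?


Date: November 25
Astronomical Autumn (approx.; exact equinox/solstice day varies by year): September 22 to December 20
November 25 falls within the Autumn window

Autumn


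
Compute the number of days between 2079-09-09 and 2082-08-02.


From 2079-09-09 to 2082-08-02
2079-09-09: days before September = 31 + 28 + 31 + 30 + 31 + 30 + 31 + 31 = 243 (2079 is not a leap year); day of year = 243 + 9 = 252
2082-08-02: days before August = 31 + 28 + 31 + 30 + 31 + 30 + 31 = 212 (2082 is not a leap year); day of year = 212 + 2 = 214
Rest of 2079: 365 - 252 = 113
Full years 2080 (366), 2081 (365): 731
Total = 113 + 731 + 214 = 1058

1058 days


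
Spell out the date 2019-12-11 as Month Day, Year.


ISO 2019-12-11 parses as year=2019, month=12, day=11
Month 12 -> December

December 11, 2019


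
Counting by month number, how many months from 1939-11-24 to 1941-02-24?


From November 1939 to February 1941
2 years * 12 = 24 months, minus 9 months = 15

15 months


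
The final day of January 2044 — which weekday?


January 2044 has 31 days
Anchor: Jan 1, 2044. With p = 2044 - 1 = 2043: (p + p//4 - p//100 + p//400) mod 7 = (2043 + 510 - 20 + 5) mod 7 = 2538 mod 7 = 4 -> Friday (Mon=0 ... Sun=6)
January 1 is the anchor itself -> Friday
Last day offset: 31 - 1 = 30 days
Weekday index = (4 + 30) mod 7 = 6

Sunday, January 31


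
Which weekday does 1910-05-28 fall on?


Date: May 28, 1910
Anchor: Jan 1, 1910. With p = 1910 - 1 = 1909: (p + p//4 - p//100 + p//400) mod 7 = (1909 + 477 - 19 + 4) mod 7 = 2371 mod 7 = 5 -> Saturday (Mon=0 ... Sun=6)
Days before May (Jan-Apr): 120; offset = 120 + 28 - 1 = 147
Weekday index = (5 + 147) mod 7 = 5

Day of the week: Saturday


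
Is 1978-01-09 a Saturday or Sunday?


Anchor: Jan 1, 1978. With p = 1978 - 1 = 1977: (p + p//4 - p//100 + p//400) mod 7 = (1977 + 494 - 19 + 4) mod 7 = 2456 mod 7 = 6 -> Sunday (Mon=0 ... Sun=6)
Day of year: 9; offset = 8
Weekday index = (6 + 8) mod 7 = 0 -> Monday
Weekend days: Saturday, Sunday

No


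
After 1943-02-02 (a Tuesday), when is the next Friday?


Current: Tuesday
Target: Friday
Days ahead: 3

Next Friday: 1943-02-05


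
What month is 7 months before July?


July is month 7
7 - 7 = 0; wrap: 0 + 12 = 12

December


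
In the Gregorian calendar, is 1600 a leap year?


Gregorian leap year rule: divisible by 4, but not by 100, unless also by 400.
1600 is divisible by 400 -> leap year

Yes


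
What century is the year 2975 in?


Century = (year - 1) // 100 + 1
= (2975 - 1) // 100 + 1
= 2974 // 100 + 1
= 29 + 1

30th century


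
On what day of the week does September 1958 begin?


Target: September 1, 1958
Anchor: Jan 1, 1958. With p = 1958 - 1 = 1957: (p + p//4 - p//100 + p//400) mod 7 = (1957 + 489 - 19 + 4) mod 7 = 2431 mod 7 = 2 -> Wednesday (Mon=0 ... Sun=6)
Days before September (Jan-Aug): 243 days
Weekday index = (2 + 243) mod 7 = 0

Monday


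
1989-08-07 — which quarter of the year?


Month: August (month 8)
Q1: Jan-Mar, Q2: Apr-Jun, Q3: Jul-Sep, Q4: Oct-Dec

Q3


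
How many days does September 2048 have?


September 2048

30 days


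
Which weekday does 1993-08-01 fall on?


Date: August 1, 1993
Anchor: Jan 1, 1993. With p = 1993 - 1 = 1992: (p + p//4 - p//100 + p//400) mod 7 = (1992 + 498 - 19 + 4) mod 7 = 2475 mod 7 = 4 -> Friday (Mon=0 ... Sun=6)
Days before August (Jan-Jul): 212; offset = 212 + 1 - 1 = 212
Weekday index = (4 + 212) mod 7 = 6

Day of the week: Sunday


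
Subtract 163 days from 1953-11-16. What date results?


Start: 1953-11-16, subtract 163 days
Back 16 days from November 16 reaches October 31, 1953 -> 147 left
October 1953 has 31 days -> back to September 30, 1953 -> 116 left
September 1953 has 30 days -> back to August 31, 1953 -> 86 left
August 1953 has 31 days -> back to July 31, 1953 -> 55 left
July 1953 has 31 days -> back to June 30, 1953 -> 24 left
June 1953: 30 - 24 = 6 -> lands on June 6

Result: 1953-06-06


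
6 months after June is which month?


June is month 6
6 + 6 = 12

December


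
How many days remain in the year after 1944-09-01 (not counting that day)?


Day of year: 245 of 366
Remaining = 366 - 245

121 days


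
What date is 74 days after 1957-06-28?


Start: 1957-06-28, add 74 days
June 1957 has 30 days: 30 - 28 = 2 days to June 30 -> 72 left
July 1957 has 31 days -> 41 left
August 1957 has 31 days -> 10 left
September 1957: 10 <= 30 -> lands on September 10

Result: 1957-09-10


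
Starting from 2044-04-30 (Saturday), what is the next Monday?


Current: Saturday
Target: Monday
Days ahead: 2

Next Monday: 2044-05-02


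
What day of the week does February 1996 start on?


Target: February 1, 1996
Anchor: Jan 1, 1996. With p = 1996 - 1 = 1995: (p + p//4 - p//100 + p//400) mod 7 = (1995 + 498 - 19 + 4) mod 7 = 2478 mod 7 = 0 -> Monday (Mon=0 ... Sun=6)
Days before February (Jan): 31 days
Weekday index = (0 + 31) mod 7 = 3

Thursday


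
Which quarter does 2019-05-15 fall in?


Month: May (month 5)
Q1: Jan-Mar, Q2: Apr-Jun, Q3: Jul-Sep, Q4: Oct-Dec

Q2


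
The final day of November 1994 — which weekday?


November 1994 has 30 days
Anchor: Jan 1, 1994. With p = 1994 - 1 = 1993: (p + p//4 - p//100 + p//400) mod 7 = (1993 + 498 - 19 + 4) mod 7 = 2476 mod 7 = 5 -> Saturday (Mon=0 ... Sun=6)
Days before November (Jan-Oct): 304; November 1 index = (5 + 304) mod 7 = 1 -> Tuesday
Last day offset: 30 - 1 = 29 days
Weekday index = (1 + 29) mod 7 = 2

Wednesday, November 30


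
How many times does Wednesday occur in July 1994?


July 1994 has 31 days
Anchor: Jan 1, 1994. With p = 1994 - 1 = 1993: (p + p//4 - p//100 + p//400) mod 7 = (1993 + 498 - 19 + 4) mod 7 = 2476 mod 7 = 5 -> Saturday (Mon=0 ... Sun=6)
Days before July (Jan-Jun): 181; July 1 index = (5 + 181) mod 7 = 4 -> Friday
First Wednesday is July 6
Wednesdays: 6, 13, 20, 27

4 Wednesdays


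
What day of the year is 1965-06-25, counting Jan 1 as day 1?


Date: June 25, 1965
Days in months 1 through 5: 151
Plus 25 days in June

Day of year: 176


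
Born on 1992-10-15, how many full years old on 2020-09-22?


Birth: 1992-10-15
Reference: 2020-09-22
Year difference: 2020 - 1992 = 28
Birthday not yet reached in 2020, subtract 1

27 years old


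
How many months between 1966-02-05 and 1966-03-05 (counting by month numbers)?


From February 1966 to March 1966
0 years * 12 = 0 months, plus 1 month = 1

1 month


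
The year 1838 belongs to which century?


Century = (year - 1) // 100 + 1
= (1838 - 1) // 100 + 1
= 1837 // 100 + 1
= 18 + 1

19th century


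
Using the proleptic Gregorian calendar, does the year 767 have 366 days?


Gregorian leap year rule: divisible by 4, but not by 100, unless also by 400.
767 is not divisible by 4 -> not a leap year

No


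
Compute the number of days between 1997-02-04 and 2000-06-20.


From 1997-02-04 to 2000-06-20
1997-02-04: days before February = 31; day of year = 31 + 4 = 35
2000-06-20: days before June = 31 + 29 + 31 + 30 + 31 = 152 (2000 is a leap year); day of year = 152 + 20 = 172
Rest of 1997: 365 - 35 = 330
Full years 1998 (365), 1999 (365): 730
Total = 330 + 730 + 172 = 1232

1232 days


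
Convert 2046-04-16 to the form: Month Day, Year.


ISO 2046-04-16 parses as year=2046, month=04, day=16
Month 4 -> April

April 16, 2046


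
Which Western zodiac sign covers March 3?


Date: March 3
Conventional tropical zodiac dates: Pisces from February 19 onward; Aries starts March 21
March 3 falls within the Pisces range

Pisces


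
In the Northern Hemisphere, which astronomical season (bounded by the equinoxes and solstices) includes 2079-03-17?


Date: March 17
Astronomical Winter (approx.; exact equinox/solstice day varies by year): December 21 to March 19
March 17 falls within the Winter window

Winter


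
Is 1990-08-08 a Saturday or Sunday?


Anchor: Jan 1, 1990. With p = 1990 - 1 = 1989: (p + p//4 - p//100 + p//400) mod 7 = (1989 + 497 - 19 + 4) mod 7 = 2471 mod 7 = 0 -> Monday (Mon=0 ... Sun=6)
Day of year: 220; offset = 219
Weekday index = (0 + 219) mod 7 = 2 -> Wednesday
Weekend days: Saturday, Sunday

No


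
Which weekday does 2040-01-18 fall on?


Date: January 18, 2040
Anchor: Jan 1, 2040. With p = 2040 - 1 = 2039: (p + p//4 - p//100 + p//400) mod 7 = (2039 + 509 - 20 + 5) mod 7 = 2533 mod 7 = 6 -> Sunday (Mon=0 ... Sun=6)
Days into year = 18 - 1 = 17
Weekday index = (6 + 17) mod 7 = 2

Day of the week: Wednesday


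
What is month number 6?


Month 6 of 12

June


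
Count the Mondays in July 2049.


July 2049 has 31 days
Anchor: Jan 1, 2049. With p = 2049 - 1 = 2048: (p + p//4 - p//100 + p//400) mod 7 = (2048 + 512 - 20 + 5) mod 7 = 2545 mod 7 = 4 -> Friday (Mon=0 ... Sun=6)
Days before July (Jan-Jun): 181; July 1 index = (4 + 181) mod 7 = 3 -> Thursday
First Monday is July 5
Mondays: 5, 12, 19, 26

4 Mondays


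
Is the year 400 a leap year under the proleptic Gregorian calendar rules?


Gregorian leap year rule: divisible by 4, but not by 100, unless also by 400.
400 is divisible by 400 -> leap year

Yes


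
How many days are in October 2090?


October 2090

31 days


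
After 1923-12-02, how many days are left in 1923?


Day of year: 336 of 365
Remaining = 365 - 336

29 days


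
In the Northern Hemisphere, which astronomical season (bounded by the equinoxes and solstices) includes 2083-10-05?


Date: October 5
Astronomical Autumn (approx.; exact equinox/solstice day varies by year): September 22 to December 20
October 5 falls within the Autumn window

Autumn


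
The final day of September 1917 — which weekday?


September 1917 has 30 days
Anchor: Jan 1, 1917. With p = 1917 - 1 = 1916: (p + p//4 - p//100 + p//400) mod 7 = (1916 + 479 - 19 + 4) mod 7 = 2380 mod 7 = 0 -> Monday (Mon=0 ... Sun=6)
Days before September (Jan-Aug): 243; September 1 index = (0 + 243) mod 7 = 5 -> Saturday
Last day offset: 30 - 1 = 29 days
Weekday index = (5 + 29) mod 7 = 6

Sunday, September 30


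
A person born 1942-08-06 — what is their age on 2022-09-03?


Birth: 1942-08-06
Reference: 2022-09-03
Year difference: 2022 - 1942 = 80

80 years old


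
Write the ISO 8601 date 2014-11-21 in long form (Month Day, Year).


ISO 2014-11-21 parses as year=2014, month=11, day=21
Month 11 -> November

November 21, 2014


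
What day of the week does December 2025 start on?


Target: December 1, 2025
Anchor: Jan 1, 2025. With p = 2025 - 1 = 2024: (p + p//4 - p//100 + p//400) mod 7 = (2024 + 506 - 20 + 5) mod 7 = 2515 mod 7 = 2 -> Wednesday (Mon=0 ... Sun=6)
Days before December (Jan-Nov): 334 days
Weekday index = (2 + 334) mod 7 = 0

Monday


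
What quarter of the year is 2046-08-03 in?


Month: August (month 8)
Q1: Jan-Mar, Q2: Apr-Jun, Q3: Jul-Sep, Q4: Oct-Dec

Q3


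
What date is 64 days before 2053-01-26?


Start: 2053-01-26, subtract 64 days
Back 26 days from January 26 reaches December 31, 2052 -> 38 left
December 2052 has 31 days -> back to November 30, 2052 -> 7 left
November 2052: 30 - 7 = 23 -> lands on November 23

Result: 2052-11-23


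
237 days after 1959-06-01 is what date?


Start: 1959-06-01, add 237 days
June 1959 has 30 days: 30 - 1 = 29 days to June 30 -> 208 left
July 1959 has 31 days -> 177 left
August 1959 has 31 days -> 146 left
September 1959 has 30 days -> 116 left
October 1959 has 31 days -> 85 left
November 1959 has 30 days -> 55 left
December 1959 has 31 days -> 24 left
January 1960: 24 <= 31 -> lands on January 24

Result: 1960-01-24


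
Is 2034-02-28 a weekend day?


Anchor: Jan 1, 2034. With p = 2034 - 1 = 2033: (p + p//4 - p//100 + p//400) mod 7 = (2033 + 508 - 20 + 5) mod 7 = 2526 mod 7 = 6 -> Sunday (Mon=0 ... Sun=6)
Day of year: 59; offset = 58
Weekday index = (6 + 58) mod 7 = 1 -> Tuesday
Weekend days: Saturday, Sunday

No


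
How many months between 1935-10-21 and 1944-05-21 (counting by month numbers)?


From October 1935 to May 1944
9 years * 12 = 108 months, minus 5 months = 103

103 months


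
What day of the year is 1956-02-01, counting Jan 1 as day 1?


Date: February 1, 1956
Days in months 1 through 1: 31
Plus 1 days in February

Day of year: 32


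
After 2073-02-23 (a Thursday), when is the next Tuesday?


Current: Thursday
Target: Tuesday
Days ahead: 5

Next Tuesday: 2073-02-28


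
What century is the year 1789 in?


Century = (year - 1) // 100 + 1
= (1789 - 1) // 100 + 1
= 1788 // 100 + 1
= 17 + 1

18th century


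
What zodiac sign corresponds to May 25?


Date: May 25
Conventional tropical zodiac dates: Gemini from May 21 onward; Cancer starts June 21
May 25 falls within the Gemini range

Gemini


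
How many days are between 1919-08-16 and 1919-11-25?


From 1919-08-16 to 1919-11-25
1919-08-16: days before August = 31 + 28 + 31 + 30 + 31 + 30 + 31 = 212 (1919 is not a leap year); day of year = 212 + 16 = 228
1919-11-25: days before November = 31 + 28 + 31 + 30 + 31 + 30 + 31 + 31 + 30 + 31 = 304 (1919 is not a leap year); day of year = 304 + 25 = 329
Same year: 329 - 228 = 101

101 days


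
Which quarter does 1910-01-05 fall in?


Month: January (month 1)
Q1: Jan-Mar, Q2: Apr-Jun, Q3: Jul-Sep, Q4: Oct-Dec

Q1


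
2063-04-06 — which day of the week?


Date: April 6, 2063
Anchor: Jan 1, 2063. With p = 2063 - 1 = 2062: (p + p//4 - p//100 + p//400) mod 7 = (2062 + 515 - 20 + 5) mod 7 = 2562 mod 7 = 0 -> Monday (Mon=0 ... Sun=6)
Days before April (Jan-Mar): 90; offset = 90 + 6 - 1 = 95
Weekday index = (0 + 95) mod 7 = 4

Day of the week: Friday


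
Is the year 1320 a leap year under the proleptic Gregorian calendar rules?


Gregorian leap year rule: divisible by 4, but not by 100, unless also by 400.
1320 is divisible by 4 but not 100 -> leap year

Yes


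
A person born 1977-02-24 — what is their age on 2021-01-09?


Birth: 1977-02-24
Reference: 2021-01-09
Year difference: 2021 - 1977 = 44
Birthday not yet reached in 2021, subtract 1

43 years old


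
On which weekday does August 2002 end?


August 2002 has 31 days
Anchor: Jan 1, 2002. With p = 2002 - 1 = 2001: (p + p//4 - p//100 + p//400) mod 7 = (2001 + 500 - 20 + 5) mod 7 = 2486 mod 7 = 1 -> Tuesday (Mon=0 ... Sun=6)
Days before August (Jan-Jul): 212; August 1 index = (1 + 212) mod 7 = 3 -> Thursday
Last day offset: 31 - 1 = 30 days
Weekday index = (3 + 30) mod 7 = 5

Saturday, August 31


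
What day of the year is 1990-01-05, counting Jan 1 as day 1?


Date: January 5, 1990
No months before January
Plus 5 days in January

Day of year: 5


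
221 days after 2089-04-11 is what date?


Start: 2089-04-11, add 221 days
April 2089 has 30 days: 30 - 11 = 19 days to April 30 -> 202 left
May 2089 has 31 days -> 171 left
June 2089 has 30 days -> 141 left
July 2089 has 31 days -> 110 left
August 2089 has 31 days -> 79 left
September 2089 has 30 days -> 49 left
October 2089 has 31 days -> 18 left
November 2089: 18 <= 30 -> lands on November 18

Result: 2089-11-18


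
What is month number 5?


Month 5 of 12

May


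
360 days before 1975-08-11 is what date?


Start: 1975-08-11, subtract 360 days
Back 11 days from August 11 reaches July 31, 1975 -> 349 left
July 1975 has 31 days -> back to June 30, 1975 -> 318 left
June 1975 has 30 days -> back to May 31, 1975 -> 288 left
May 1975 has 31 days -> back to April 30, 1975 -> 257 left
April 1975 has 30 days -> back to March 31, 1975 -> 227 left
March 1975 has 31 days -> back to February 28, 1975 -> 196 left
February 1975 has 28 days -> back to January 31, 1975 -> 168 left
January 1975 has 31 days -> back to December 31, 1974 -> 137 left
December 1974 has 31 days -> back to November 30, 1974 -> 106 left
November 1974 has 30 days -> back to October 31, 1974 -> 76 left
October 1974 has 31 days -> back to September 30, 1974 -> 45 left
September 1974 has 30 days -> back to August 31, 1974 -> 15 left
August 1974: 31 - 15 = 16 -> lands on August 16

Result: 1974-08-16


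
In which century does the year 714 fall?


Century = (year - 1) // 100 + 1
= (714 - 1) // 100 + 1
= 713 // 100 + 1
= 7 + 1

8th century


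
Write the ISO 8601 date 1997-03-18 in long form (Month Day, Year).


ISO 1997-03-18 parses as year=1997, month=03, day=18
Month 3 -> March

March 18, 1997


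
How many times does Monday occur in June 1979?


June 1979 has 30 days
Anchor: Jan 1, 1979. With p = 1979 - 1 = 1978: (p + p//4 - p//100 + p//400) mod 7 = (1978 + 494 - 19 + 4) mod 7 = 2457 mod 7 = 0 -> Monday (Mon=0 ... Sun=6)
Days before June (Jan-May): 151; June 1 index = (0 + 151) mod 7 = 4 -> Friday
First Monday is June 4
Mondays: 4, 11, 18, 25

4 Mondays


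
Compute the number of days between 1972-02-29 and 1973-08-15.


From 1972-02-29 to 1973-08-15
1972-02-29: days before February = 31; day of year = 31 + 29 = 60
1973-08-15: days before August = 31 + 28 + 31 + 30 + 31 + 30 + 31 = 212 (1973 is not a leap year); day of year = 212 + 15 = 227
Rest of 1972: 366 - 60 = 306
Total = 306 + 227 = 533

533 days


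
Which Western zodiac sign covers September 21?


Date: September 21
Conventional tropical zodiac dates: Virgo from August 23 onward; Libra starts September 23
September 21 falls within the Virgo range

Virgo


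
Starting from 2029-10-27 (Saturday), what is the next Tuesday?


Current: Saturday
Target: Tuesday
Days ahead: 3

Next Tuesday: 2029-10-30


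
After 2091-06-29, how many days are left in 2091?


Day of year: 180 of 365
Remaining = 365 - 180

185 days


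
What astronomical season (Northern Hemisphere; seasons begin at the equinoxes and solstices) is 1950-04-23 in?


Date: April 23
Astronomical Spring (approx.; exact equinox/solstice day varies by year): March 20 to June 20
April 23 falls within the Spring window

Spring


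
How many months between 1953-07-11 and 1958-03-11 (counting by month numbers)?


From July 1953 to March 1958
5 years * 12 = 60 months, minus 4 months = 56

56 months


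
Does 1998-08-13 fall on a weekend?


Anchor: Jan 1, 1998. With p = 1998 - 1 = 1997: (p + p//4 - p//100 + p//400) mod 7 = (1997 + 499 - 19 + 4) mod 7 = 2481 mod 7 = 3 -> Thursday (Mon=0 ... Sun=6)
Day of year: 225; offset = 224
Weekday index = (3 + 224) mod 7 = 3 -> Thursday
Weekend days: Saturday, Sunday

No
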